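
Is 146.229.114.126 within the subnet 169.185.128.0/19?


Subnet network: 169.185.128.0
Test IP AND mask: 146.229.96.0
No, 146.229.114.126 is not in 169.185.128.0/19


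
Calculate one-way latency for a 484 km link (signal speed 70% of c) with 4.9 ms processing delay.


Speed = 0.7 * 3e5 km/s = 210000 km/s
Propagation delay = 484 / 210000 = 0.0023 s = 2.3048 ms
Processing delay = 4.9 ms
Total one-way latency = 7.2048 ms


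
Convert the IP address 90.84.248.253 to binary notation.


90 = 01011010
84 = 01010100
248 = 11111000
253 = 11111101
Binary: 01011010.01010100.11111000.11111101


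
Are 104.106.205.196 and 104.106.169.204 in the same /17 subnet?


Mask: 255.255.128.0
104.106.205.196 AND mask = 104.106.128.0
104.106.169.204 AND mask = 104.106.128.0
Yes, same subnet (104.106.128.0)


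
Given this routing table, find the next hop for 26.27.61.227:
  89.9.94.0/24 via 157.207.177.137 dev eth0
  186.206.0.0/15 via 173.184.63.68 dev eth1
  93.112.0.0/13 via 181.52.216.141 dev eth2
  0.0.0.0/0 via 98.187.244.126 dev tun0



Longest prefix match for 26.27.61.227:
  /24 89.9.94.0: no
  /15 186.206.0.0: no
  /13 93.112.0.0: no
  /0 0.0.0.0: MATCH
Selected: next-hop 98.187.244.126 via tun0 (matched /0)


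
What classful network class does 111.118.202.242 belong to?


First octet: 111
Binary: 01101111
0xxxxxxx -> Class A (1-126)
Class A, default mask 255.0.0.0 (/8)


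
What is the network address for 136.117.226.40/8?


IP:   10001000.01110101.11100010.00101000
Mask: 11111111.00000000.00000000.00000000
AND operation:
Net:  10001000.00000000.00000000.00000000
Network: 136.0.0.0/8


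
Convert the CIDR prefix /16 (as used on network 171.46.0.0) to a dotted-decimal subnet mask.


/16 means 16 network bits, 16 host bits
Binary: 11111111111111110000000000000000
Mask: 255.255.0.0


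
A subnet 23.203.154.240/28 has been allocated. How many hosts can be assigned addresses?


Host bits = 32 - 28 = 4
Total addresses = 2^4 = 16
Usable = total - 2 (network and broadcast)
Usable hosts: 14


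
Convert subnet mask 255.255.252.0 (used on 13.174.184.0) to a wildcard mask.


Subnet mask: 255.255.252.0
Wildcard = 255.255.255.255 - subnet mask
255 - 255 = 0
255 - 255 = 0
255 - 252 = 3
255 - 0 = 255
Wildcard: 0.0.3.255


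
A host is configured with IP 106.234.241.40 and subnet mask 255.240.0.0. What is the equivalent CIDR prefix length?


Binary: 11111111.11110000.00000000.00000000
Count leading 1s
Prefix: /12


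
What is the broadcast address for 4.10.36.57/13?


Network: 4.8.0.0/13
Host bits = 19
Set all host bits to 1:
Broadcast: 4.15.255.255


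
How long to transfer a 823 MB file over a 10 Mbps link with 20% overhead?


Effective throughput = 10 * (1 - 20/100) = 8 Mbps
File size in Mb = 823 * 8 = 6584 Mb
Time = 6584 / 8
Time = 823 seconds


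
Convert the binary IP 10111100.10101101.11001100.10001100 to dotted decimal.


10111100 = 188
10101101 = 173
11001100 = 204
10001100 = 140
IP: 188.173.204.140


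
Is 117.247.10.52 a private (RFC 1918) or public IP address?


RFC 1918 private ranges:
  10.0.0.0/8 (10.0.0.0 - 10.255.255.255)
  172.16.0.0/12 (172.16.0.0 - 172.31.255.255)
  192.168.0.0/16 (192.168.0.0 - 192.168.255.255)
Public (not in any RFC 1918 range)


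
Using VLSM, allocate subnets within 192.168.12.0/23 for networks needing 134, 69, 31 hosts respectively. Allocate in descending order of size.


134 hosts -> /24 (254 usable): 192.168.12.0/24
69 hosts -> /25 (126 usable): 192.168.13.0/25
31 hosts -> /26 (62 usable): 192.168.13.128/26
Allocation: 192.168.12.0/24 (134 hosts, 254 usable); 192.168.13.0/25 (69 hosts, 126 usable); 192.168.13.128/26 (31 hosts, 62 usable)


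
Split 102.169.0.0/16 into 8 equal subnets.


New prefix = 16 + 3 = 19
Each subnet has 8192 addresses
  102.169.0.0/19
  102.169.32.0/19
  102.169.64.0/19
  102.169.96.0/19
  102.169.128.0/19
  102.169.160.0/19
  102.169.192.0/19
  102.169.224.0/19
Subnets: 102.169.0.0/19, 102.169.32.0/19, 102.169.64.0/19, 102.169.96.0/19, 102.169.128.0/19, 102.169.160.0/19, 102.169.192.0/19, 102.169.224.0/19


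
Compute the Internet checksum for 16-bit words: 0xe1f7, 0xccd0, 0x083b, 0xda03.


Sum all words (with carry folding):
+ 0xe1f7 = 0xe1f7
+ 0xccd0 = 0xaec8
+ 0x083b = 0xb703
+ 0xda03 = 0x9107
One's complement: ~0x9107
Checksum = 0x6ef8


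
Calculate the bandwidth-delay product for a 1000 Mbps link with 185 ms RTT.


BDP = bandwidth * RTT
= 1000 Mbps * 185 ms
= 1000 * 1e6 * 185 / 1000 bits
= 185000000 bits
= 23125000 bytes
= 22583.0078 KB
BDP = 185000000 bits (23125000 bytes)


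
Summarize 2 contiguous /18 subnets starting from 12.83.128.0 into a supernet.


Original prefix: /18
Number of subnets: 2 = 2^1
New prefix = 18 - 1 = 17
Supernet: 12.83.128.0/17


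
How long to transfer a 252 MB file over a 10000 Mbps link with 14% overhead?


Effective throughput = 10000 * (1 - 14/100) = 8600 Mbps
File size in Mb = 252 * 8 = 2016 Mb
Time = 2016 / 8600
Time = 0.2344 seconds


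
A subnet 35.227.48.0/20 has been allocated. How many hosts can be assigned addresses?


Host bits = 32 - 20 = 12
Total addresses = 2^12 = 4096
Usable = total - 2 (network and broadcast)
Usable hosts: 4094


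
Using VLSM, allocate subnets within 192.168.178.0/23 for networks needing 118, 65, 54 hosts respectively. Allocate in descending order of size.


118 hosts -> /25 (126 usable): 192.168.178.0/25
65 hosts -> /25 (126 usable): 192.168.178.128/25
54 hosts -> /26 (62 usable): 192.168.179.0/26
Allocation: 192.168.178.0/25 (118 hosts, 126 usable); 192.168.178.128/25 (65 hosts, 126 usable); 192.168.179.0/26 (54 hosts, 62 usable)


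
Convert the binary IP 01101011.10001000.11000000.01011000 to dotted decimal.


01101011 = 107
10001000 = 136
11000000 = 192
01011000 = 88
IP: 107.136.192.88


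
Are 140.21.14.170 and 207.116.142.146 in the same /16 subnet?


Mask: 255.255.0.0
140.21.14.170 AND mask = 140.21.0.0
207.116.142.146 AND mask = 207.116.0.0
No, different subnets (140.21.0.0 vs 207.116.0.0)


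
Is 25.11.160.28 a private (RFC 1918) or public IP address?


RFC 1918 private ranges:
  10.0.0.0/8 (10.0.0.0 - 10.255.255.255)
  172.16.0.0/12 (172.16.0.0 - 172.31.255.255)
  192.168.0.0/16 (192.168.0.0 - 192.168.255.255)
Public (not in any RFC 1918 range)


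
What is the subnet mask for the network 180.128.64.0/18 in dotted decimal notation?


/18 means 18 network bits, 14 host bits
Binary: 11111111111111111100000000000000
Mask: 255.255.192.0


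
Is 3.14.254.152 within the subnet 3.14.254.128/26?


Subnet network: 3.14.254.128
Test IP AND mask: 3.14.254.128
Yes, 3.14.254.152 is in 3.14.254.128/26


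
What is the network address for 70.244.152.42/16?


IP:   01000110.11110100.10011000.00101010
Mask: 11111111.11111111.00000000.00000000
AND operation:
Net:  01000110.11110100.00000000.00000000
Network: 70.244.0.0/16


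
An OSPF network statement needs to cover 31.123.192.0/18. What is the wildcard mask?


Subnet mask: 255.255.192.0
Wildcard = 255.255.255.255 - subnet mask
255 - 255 = 0
255 - 255 = 0
255 - 192 = 63
255 - 0 = 255
Wildcard: 0.0.63.255


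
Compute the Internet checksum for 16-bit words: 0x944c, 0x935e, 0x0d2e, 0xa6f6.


Sum all words (with carry folding):
+ 0x944c = 0x944c
+ 0x935e = 0x27ab
+ 0x0d2e = 0x34d9
+ 0xa6f6 = 0xdbcf
One's complement: ~0xdbcf
Checksum = 0x2430


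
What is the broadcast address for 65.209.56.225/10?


Network: 65.192.0.0/10
Host bits = 22
Set all host bits to 1:
Broadcast: 65.255.255.255


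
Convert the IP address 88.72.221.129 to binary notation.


88 = 01011000
72 = 01001000
221 = 11011101
129 = 10000001
Binary: 01011000.01001000.11011101.10000001


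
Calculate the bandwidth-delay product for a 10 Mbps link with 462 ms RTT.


BDP = bandwidth * RTT
= 10 Mbps * 462 ms
= 10 * 1e6 * 462 / 1000 bits
= 4620000 bits
= 577500 bytes
= 563.9648 KB
BDP = 4620000 bits (577500 bytes)


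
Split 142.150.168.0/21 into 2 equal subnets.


New prefix = 21 + 1 = 22
Each subnet has 1024 addresses
  142.150.168.0/22
  142.150.172.0/22
Subnets: 142.150.168.0/22, 142.150.172.0/22


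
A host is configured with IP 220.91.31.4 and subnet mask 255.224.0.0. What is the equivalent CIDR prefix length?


Binary: 11111111.11100000.00000000.00000000
Count leading 1s
Prefix: /11


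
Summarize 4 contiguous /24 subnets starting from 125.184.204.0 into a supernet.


Original prefix: /24
Number of subnets: 4 = 2^2
New prefix = 24 - 2 = 22
Supernet: 125.184.204.0/22


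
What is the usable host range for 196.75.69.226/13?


Network: 196.72.0.0
Broadcast: 196.79.255.255
First usable = network + 1
Last usable = broadcast - 1
Range: 196.72.0.1 to 196.79.255.254


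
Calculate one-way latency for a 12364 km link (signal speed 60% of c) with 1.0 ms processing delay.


Speed = 0.6 * 3e5 km/s = 180000 km/s
Propagation delay = 12364 / 180000 = 0.0687 s = 68.6889 ms
Processing delay = 1.0 ms
Total one-way latency = 69.6889 ms


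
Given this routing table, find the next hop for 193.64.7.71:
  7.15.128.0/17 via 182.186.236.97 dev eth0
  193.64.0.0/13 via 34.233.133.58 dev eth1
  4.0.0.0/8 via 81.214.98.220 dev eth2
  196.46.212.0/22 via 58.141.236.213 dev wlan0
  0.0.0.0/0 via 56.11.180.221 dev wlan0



Longest prefix match for 193.64.7.71:
  /17 7.15.128.0: no
  /13 193.64.0.0: MATCH
  /8 4.0.0.0: no
  /22 196.46.212.0: no
  /0 0.0.0.0: MATCH
Selected: next-hop 34.233.133.58 via eth1 (matched /13)


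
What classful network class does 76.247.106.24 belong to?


First octet: 76
Binary: 01001100
0xxxxxxx -> Class A (1-126)
Class A, default mask 255.0.0.0 (/8)


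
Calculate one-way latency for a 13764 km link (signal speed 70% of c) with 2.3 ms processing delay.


Speed = 0.7 * 3e5 km/s = 210000 km/s
Propagation delay = 13764 / 210000 = 0.0655 s = 65.5429 ms
Processing delay = 2.3 ms
Total one-way latency = 67.8429 ms


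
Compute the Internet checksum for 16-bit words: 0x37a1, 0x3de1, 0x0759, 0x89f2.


Sum all words (with carry folding):
+ 0x37a1 = 0x37a1
+ 0x3de1 = 0x7582
+ 0x0759 = 0x7cdb
+ 0x89f2 = 0x06ce
One's complement: ~0x06ce
Checksum = 0xf931


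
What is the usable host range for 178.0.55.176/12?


Network: 178.0.0.0
Broadcast: 178.15.255.255
First usable = network + 1
Last usable = broadcast - 1
Range: 178.0.0.1 to 178.15.255.254


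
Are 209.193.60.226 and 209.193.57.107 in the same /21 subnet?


Mask: 255.255.248.0
209.193.60.226 AND mask = 209.193.56.0
209.193.57.107 AND mask = 209.193.56.0
Yes, same subnet (209.193.56.0)


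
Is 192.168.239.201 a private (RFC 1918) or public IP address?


RFC 1918 private ranges:
  10.0.0.0/8 (10.0.0.0 - 10.255.255.255)
  172.16.0.0/12 (172.16.0.0 - 172.31.255.255)
  192.168.0.0/16 (192.168.0.0 - 192.168.255.255)
Private (in 192.168.0.0/16)


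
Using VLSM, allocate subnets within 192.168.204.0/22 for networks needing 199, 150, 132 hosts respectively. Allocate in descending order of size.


199 hosts -> /24 (254 usable): 192.168.204.0/24
150 hosts -> /24 (254 usable): 192.168.205.0/24
132 hosts -> /24 (254 usable): 192.168.206.0/24
Allocation: 192.168.204.0/24 (199 hosts, 254 usable); 192.168.205.0/24 (150 hosts, 254 usable); 192.168.206.0/24 (132 hosts, 254 usable)


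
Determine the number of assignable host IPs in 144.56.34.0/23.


Host bits = 32 - 23 = 9
Total addresses = 2^9 = 512
Usable = total - 2 (network and broadcast)
Usable hosts: 510


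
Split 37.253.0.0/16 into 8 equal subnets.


New prefix = 16 + 3 = 19
Each subnet has 8192 addresses
  37.253.0.0/19
  37.253.32.0/19
  37.253.64.0/19
  37.253.96.0/19
  37.253.128.0/19
  37.253.160.0/19
  37.253.192.0/19
  37.253.224.0/19
Subnets: 37.253.0.0/19, 37.253.32.0/19, 37.253.64.0/19, 37.253.96.0/19, 37.253.128.0/19, 37.253.160.0/19, 37.253.192.0/19, 37.253.224.0/19


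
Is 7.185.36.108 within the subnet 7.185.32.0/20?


Subnet network: 7.185.32.0
Test IP AND mask: 7.185.32.0
Yes, 7.185.36.108 is in 7.185.32.0/20


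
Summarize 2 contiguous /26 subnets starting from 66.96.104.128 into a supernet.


Original prefix: /26
Number of subnets: 2 = 2^1
New prefix = 26 - 1 = 25
Supernet: 66.96.104.128/25


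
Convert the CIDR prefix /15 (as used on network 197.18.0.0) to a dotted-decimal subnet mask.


/15 means 15 network bits, 17 host bits
Binary: 11111111111111100000000000000000
Mask: 255.254.0.0


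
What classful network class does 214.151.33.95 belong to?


First octet: 214
Binary: 11010110
110xxxxx -> Class C (192-223)
Class C, default mask 255.255.255.0 (/24)


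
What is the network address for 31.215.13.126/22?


IP:   00011111.11010111.00001101.01111110
Mask: 11111111.11111111.11111100.00000000
AND operation:
Net:  00011111.11010111.00001100.00000000
Network: 31.215.12.0/22


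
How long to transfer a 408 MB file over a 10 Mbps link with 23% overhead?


Effective throughput = 10 * (1 - 23/100) = 7.7 Mbps
File size in Mb = 408 * 8 = 3264 Mb
Time = 3264 / 7.7
Time = 423.8961 seconds


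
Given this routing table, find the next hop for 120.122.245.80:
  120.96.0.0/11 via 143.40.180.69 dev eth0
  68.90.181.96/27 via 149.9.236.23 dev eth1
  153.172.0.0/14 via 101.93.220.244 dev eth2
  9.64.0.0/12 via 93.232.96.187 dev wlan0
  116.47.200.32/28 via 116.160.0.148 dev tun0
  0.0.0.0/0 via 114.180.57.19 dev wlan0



Longest prefix match for 120.122.245.80:
  /11 120.96.0.0: MATCH
  /27 68.90.181.96: no
  /14 153.172.0.0: no
  /12 9.64.0.0: no
  /28 116.47.200.32: no
  /0 0.0.0.0: MATCH
Selected: next-hop 143.40.180.69 via eth0 (matched /11)


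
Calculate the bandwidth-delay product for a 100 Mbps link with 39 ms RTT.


BDP = bandwidth * RTT
= 100 Mbps * 39 ms
= 100 * 1e6 * 39 / 1000 bits
= 3900000 bits
= 487500 bytes
= 476.0742 KB
BDP = 3900000 bits (487500 bytes)


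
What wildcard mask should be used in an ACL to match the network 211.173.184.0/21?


Subnet mask: 255.255.248.0
Wildcard = 255.255.255.255 - subnet mask
255 - 255 = 0
255 - 255 = 0
255 - 248 = 7
255 - 0 = 255
Wildcard: 0.0.7.255


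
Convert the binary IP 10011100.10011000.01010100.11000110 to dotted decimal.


10011100 = 156
10011000 = 152
01010100 = 84
11000110 = 198
IP: 156.152.84.198


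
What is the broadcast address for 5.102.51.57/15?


Network: 5.102.0.0/15
Host bits = 17
Set all host bits to 1:
Broadcast: 5.103.255.255


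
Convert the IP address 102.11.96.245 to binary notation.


102 = 01100110
11 = 00001011
96 = 01100000
245 = 11110101
Binary: 01100110.00001011.01100000.11110101


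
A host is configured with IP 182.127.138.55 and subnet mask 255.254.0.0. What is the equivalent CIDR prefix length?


Binary: 11111111.11111110.00000000.00000000
Count leading 1s
Prefix: /15


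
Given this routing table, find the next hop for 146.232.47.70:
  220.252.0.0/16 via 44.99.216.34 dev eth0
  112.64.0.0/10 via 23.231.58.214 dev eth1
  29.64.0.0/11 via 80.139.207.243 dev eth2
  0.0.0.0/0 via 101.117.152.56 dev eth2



Longest prefix match for 146.232.47.70:
  /16 220.252.0.0: no
  /10 112.64.0.0: no
  /11 29.64.0.0: no
  /0 0.0.0.0: MATCH
Selected: next-hop 101.117.152.56 via eth2 (matched /0)


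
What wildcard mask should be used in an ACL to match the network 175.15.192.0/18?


Subnet mask: 255.255.192.0
Wildcard = 255.255.255.255 - subnet mask
255 - 255 = 0
255 - 255 = 0
255 - 192 = 63
255 - 0 = 255
Wildcard: 0.0.63.255


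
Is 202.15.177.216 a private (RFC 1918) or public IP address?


RFC 1918 private ranges:
  10.0.0.0/8 (10.0.0.0 - 10.255.255.255)
  172.16.0.0/12 (172.16.0.0 - 172.31.255.255)
  192.168.0.0/16 (192.168.0.0 - 192.168.255.255)
Public (not in any RFC 1918 range)


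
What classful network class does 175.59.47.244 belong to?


First octet: 175
Binary: 10101111
10xxxxxx -> Class B (128-191)
Class B, default mask 255.255.0.0 (/16)


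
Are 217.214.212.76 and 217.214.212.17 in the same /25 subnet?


Mask: 255.255.255.128
217.214.212.76 AND mask = 217.214.212.0
217.214.212.17 AND mask = 217.214.212.0
Yes, same subnet (217.214.212.0)


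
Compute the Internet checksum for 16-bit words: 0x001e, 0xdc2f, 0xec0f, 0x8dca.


Sum all words (with carry folding):
+ 0x001e = 0x001e
+ 0xdc2f = 0xdc4d
+ 0xec0f = 0xc85d
+ 0x8dca = 0x5628
One's complement: ~0x5628
Checksum = 0xa9d7


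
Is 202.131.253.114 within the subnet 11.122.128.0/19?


Subnet network: 11.122.128.0
Test IP AND mask: 202.131.224.0
No, 202.131.253.114 is not in 11.122.128.0/19


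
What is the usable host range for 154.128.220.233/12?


Network: 154.128.0.0
Broadcast: 154.143.255.255
First usable = network + 1
Last usable = broadcast - 1
Range: 154.128.0.1 to 154.143.255.254


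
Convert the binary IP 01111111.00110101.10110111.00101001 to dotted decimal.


01111111 = 127
00110101 = 53
10110111 = 183
00101001 = 41
IP: 127.53.183.41


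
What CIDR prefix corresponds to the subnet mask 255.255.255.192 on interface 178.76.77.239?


Binary: 11111111.11111111.11111111.11000000
Count leading 1s
Prefix: /26


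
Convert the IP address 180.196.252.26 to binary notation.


180 = 10110100
196 = 11000100
252 = 11111100
26 = 00011010
Binary: 10110100.11000100.11111100.00011010


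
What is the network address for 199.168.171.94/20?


IP:   11000111.10101000.10101011.01011110
Mask: 11111111.11111111.11110000.00000000
AND operation:
Net:  11000111.10101000.10100000.00000000
Network: 199.168.160.0/20


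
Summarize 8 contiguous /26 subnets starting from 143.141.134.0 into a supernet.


Original prefix: /26
Number of subnets: 8 = 2^3
New prefix = 26 - 3 = 23
Supernet: 143.141.134.0/23


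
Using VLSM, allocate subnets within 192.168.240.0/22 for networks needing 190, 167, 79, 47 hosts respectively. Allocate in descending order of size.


190 hosts -> /24 (254 usable): 192.168.240.0/24
167 hosts -> /24 (254 usable): 192.168.241.0/24
79 hosts -> /25 (126 usable): 192.168.242.0/25
47 hosts -> /26 (62 usable): 192.168.242.128/26
Allocation: 192.168.240.0/24 (190 hosts, 254 usable); 192.168.241.0/24 (167 hosts, 254 usable); 192.168.242.0/25 (79 hosts, 126 usable); 192.168.242.128/26 (47 hosts, 62 usable)


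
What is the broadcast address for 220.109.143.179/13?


Network: 220.104.0.0/13
Host bits = 19
Set all host bits to 1:
Broadcast: 220.111.255.255


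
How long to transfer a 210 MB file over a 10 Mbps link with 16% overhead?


Effective throughput = 10 * (1 - 16/100) = 8.4 Mbps
File size in Mb = 210 * 8 = 1680 Mb
Time = 1680 / 8.4
Time = 200 seconds


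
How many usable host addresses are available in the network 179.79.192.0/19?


Host bits = 32 - 19 = 13
Total addresses = 2^13 = 8192
Usable = total - 2 (network and broadcast)
Usable hosts: 8190


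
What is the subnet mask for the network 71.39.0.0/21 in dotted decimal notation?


/21 means 21 network bits, 11 host bits
Binary: 11111111111111111111100000000000
Mask: 255.255.248.0


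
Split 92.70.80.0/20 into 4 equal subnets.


New prefix = 20 + 2 = 22
Each subnet has 1024 addresses
  92.70.80.0/22
  92.70.84.0/22
  92.70.88.0/22
  92.70.92.0/22
Subnets: 92.70.80.0/22, 92.70.84.0/22, 92.70.88.0/22, 92.70.92.0/22


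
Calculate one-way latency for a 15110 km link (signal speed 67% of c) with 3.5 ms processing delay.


Speed = 0.67 * 3e5 km/s = 201000 km/s
Propagation delay = 15110 / 201000 = 0.0752 s = 75.1741 ms
Processing delay = 3.5 ms
Total one-way latency = 78.6741 ms


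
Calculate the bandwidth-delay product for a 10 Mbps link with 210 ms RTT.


BDP = bandwidth * RTT
= 10 Mbps * 210 ms
= 10 * 1e6 * 210 / 1000 bits
= 2100000 bits
= 262500 bytes
= 256.3477 KB
BDP = 2100000 bits (262500 bytes)


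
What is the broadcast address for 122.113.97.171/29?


Network: 122.113.97.168/29
Host bits = 3
Set all host bits to 1:
Broadcast: 122.113.97.175


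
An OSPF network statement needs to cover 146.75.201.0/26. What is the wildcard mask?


Subnet mask: 255.255.255.192
Wildcard = 255.255.255.255 - subnet mask
255 - 255 = 0
255 - 255 = 0
255 - 255 = 0
255 - 192 = 63
Wildcard: 0.0.0.63


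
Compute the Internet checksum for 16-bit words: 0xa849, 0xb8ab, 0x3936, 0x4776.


Sum all words (with carry folding):
+ 0xa849 = 0xa849
+ 0xb8ab = 0x60f5
+ 0x3936 = 0x9a2b
+ 0x4776 = 0xe1a1
One's complement: ~0xe1a1
Checksum = 0x1e5e


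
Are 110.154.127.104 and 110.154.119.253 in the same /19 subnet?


Mask: 255.255.224.0
110.154.127.104 AND mask = 110.154.96.0
110.154.119.253 AND mask = 110.154.96.0
Yes, same subnet (110.154.96.0)


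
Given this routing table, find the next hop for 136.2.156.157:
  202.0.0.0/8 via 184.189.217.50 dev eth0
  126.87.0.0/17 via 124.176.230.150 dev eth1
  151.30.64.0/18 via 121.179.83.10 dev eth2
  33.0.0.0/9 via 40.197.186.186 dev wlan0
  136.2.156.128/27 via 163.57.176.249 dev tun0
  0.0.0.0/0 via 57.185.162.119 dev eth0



Longest prefix match for 136.2.156.157:
  /8 202.0.0.0: no
  /17 126.87.0.0: no
  /18 151.30.64.0: no
  /9 33.0.0.0: no
  /27 136.2.156.128: MATCH
  /0 0.0.0.0: MATCH
Selected: next-hop 163.57.176.249 via tun0 (matched /27)


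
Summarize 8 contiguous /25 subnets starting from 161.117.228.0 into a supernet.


Original prefix: /25
Number of subnets: 8 = 2^3
New prefix = 25 - 3 = 22
Supernet: 161.117.228.0/22


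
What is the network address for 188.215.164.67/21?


IP:   10111100.11010111.10100100.01000011
Mask: 11111111.11111111.11111000.00000000
AND operation:
Net:  10111100.11010111.10100000.00000000
Network: 188.215.160.0/21


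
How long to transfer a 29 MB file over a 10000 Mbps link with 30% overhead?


Effective throughput = 10000 * (1 - 30/100) = 7000 Mbps
File size in Mb = 29 * 8 = 232 Mb
Time = 232 / 7000
Time = 0.0331 seconds


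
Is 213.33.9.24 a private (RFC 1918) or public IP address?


RFC 1918 private ranges:
  10.0.0.0/8 (10.0.0.0 - 10.255.255.255)
  172.16.0.0/12 (172.16.0.0 - 172.31.255.255)
  192.168.0.0/16 (192.168.0.0 - 192.168.255.255)
Public (not in any RFC 1918 range)


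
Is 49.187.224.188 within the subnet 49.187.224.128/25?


Subnet network: 49.187.224.128
Test IP AND mask: 49.187.224.128
Yes, 49.187.224.188 is in 49.187.224.128/25


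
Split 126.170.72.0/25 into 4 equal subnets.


New prefix = 25 + 2 = 27
Each subnet has 32 addresses
  126.170.72.0/27
  126.170.72.32/27
  126.170.72.64/27
  126.170.72.96/27
Subnets: 126.170.72.0/27, 126.170.72.32/27, 126.170.72.64/27, 126.170.72.96/27


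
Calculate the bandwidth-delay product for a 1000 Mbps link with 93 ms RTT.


BDP = bandwidth * RTT
= 1000 Mbps * 93 ms
= 1000 * 1e6 * 93 / 1000 bits
= 93000000 bits
= 11625000 bytes
= 11352.5391 KB
BDP = 93000000 bits (11625000 bytes)


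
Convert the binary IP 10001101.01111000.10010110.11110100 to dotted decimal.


10001101 = 141
01111000 = 120
10010110 = 150
11110100 = 244
IP: 141.120.150.244


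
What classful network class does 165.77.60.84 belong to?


First octet: 165
Binary: 10100101
10xxxxxx -> Class B (128-191)
Class B, default mask 255.255.0.0 (/16)


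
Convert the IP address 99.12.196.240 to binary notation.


99 = 01100011
12 = 00001100
196 = 11000100
240 = 11110000
Binary: 01100011.00001100.11000100.11110000


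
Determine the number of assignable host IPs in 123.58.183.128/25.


Host bits = 32 - 25 = 7
Total addresses = 2^7 = 128
Usable = total - 2 (network and broadcast)
Usable hosts: 126


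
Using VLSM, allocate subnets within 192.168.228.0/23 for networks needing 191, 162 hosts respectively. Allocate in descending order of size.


191 hosts -> /24 (254 usable): 192.168.228.0/24
162 hosts -> /24 (254 usable): 192.168.229.0/24
Allocation: 192.168.228.0/24 (191 hosts, 254 usable); 192.168.229.0/24 (162 hosts, 254 usable)


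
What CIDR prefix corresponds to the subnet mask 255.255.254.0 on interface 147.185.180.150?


Binary: 11111111.11111111.11111110.00000000
Count leading 1s
Prefix: /23


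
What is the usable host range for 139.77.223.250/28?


Network: 139.77.223.240
Broadcast: 139.77.223.255
First usable = network + 1
Last usable = broadcast - 1
Range: 139.77.223.241 to 139.77.223.254


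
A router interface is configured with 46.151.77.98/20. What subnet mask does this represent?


/20 means 20 network bits, 12 host bits
Binary: 11111111111111111111000000000000
Mask: 255.255.240.0


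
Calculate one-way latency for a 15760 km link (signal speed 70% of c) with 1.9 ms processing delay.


Speed = 0.7 * 3e5 km/s = 210000 km/s
Propagation delay = 15760 / 210000 = 0.075 s = 75.0476 ms
Processing delay = 1.9 ms
Total one-way latency = 76.9476 ms


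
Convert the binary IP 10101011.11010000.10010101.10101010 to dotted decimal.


10101011 = 171
11010000 = 208
10010101 = 149
10101010 = 170
IP: 171.208.149.170


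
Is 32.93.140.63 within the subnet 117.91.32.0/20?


Subnet network: 117.91.32.0
Test IP AND mask: 32.93.128.0
No, 32.93.140.63 is not in 117.91.32.0/20


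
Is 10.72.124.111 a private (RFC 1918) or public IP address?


RFC 1918 private ranges:
  10.0.0.0/8 (10.0.0.0 - 10.255.255.255)
  172.16.0.0/12 (172.16.0.0 - 172.31.255.255)
  192.168.0.0/16 (192.168.0.0 - 192.168.255.255)
Private (in 10.0.0.0/8)


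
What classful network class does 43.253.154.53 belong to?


First octet: 43
Binary: 00101011
0xxxxxxx -> Class A (1-126)
Class A, default mask 255.0.0.0 (/8)


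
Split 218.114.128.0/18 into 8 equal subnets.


New prefix = 18 + 3 = 21
Each subnet has 2048 addresses
  218.114.128.0/21
  218.114.136.0/21
  218.114.144.0/21
  218.114.152.0/21
  218.114.160.0/21
  218.114.168.0/21
  218.114.176.0/21
  218.114.184.0/21
Subnets: 218.114.128.0/21, 218.114.136.0/21, 218.114.144.0/21, 218.114.152.0/21, 218.114.160.0/21, 218.114.168.0/21, 218.114.176.0/21, 218.114.184.0/21


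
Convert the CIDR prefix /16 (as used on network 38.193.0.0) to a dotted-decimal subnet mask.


/16 means 16 network bits, 16 host bits
Binary: 11111111111111110000000000000000
Mask: 255.255.0.0


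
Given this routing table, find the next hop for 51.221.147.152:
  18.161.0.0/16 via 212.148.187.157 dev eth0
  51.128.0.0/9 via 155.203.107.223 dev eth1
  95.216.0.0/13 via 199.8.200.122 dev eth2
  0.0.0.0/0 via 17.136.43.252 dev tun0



Longest prefix match for 51.221.147.152:
  /16 18.161.0.0: no
  /9 51.128.0.0: MATCH
  /13 95.216.0.0: no
  /0 0.0.0.0: MATCH
Selected: next-hop 155.203.107.223 via eth1 (matched /9)


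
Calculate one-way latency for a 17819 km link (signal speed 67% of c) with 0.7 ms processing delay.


Speed = 0.67 * 3e5 km/s = 201000 km/s
Propagation delay = 17819 / 201000 = 0.0887 s = 88.6517 ms
Processing delay = 0.7 ms
Total one-way latency = 89.3517 ms


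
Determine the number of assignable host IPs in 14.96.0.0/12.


Host bits = 32 - 12 = 20
Total addresses = 2^20 = 1048576
Usable = total - 2 (network and broadcast)
Usable hosts: 1048574


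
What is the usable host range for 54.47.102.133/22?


Network: 54.47.100.0
Broadcast: 54.47.103.255
First usable = network + 1
Last usable = broadcast - 1
Range: 54.47.100.1 to 54.47.103.254


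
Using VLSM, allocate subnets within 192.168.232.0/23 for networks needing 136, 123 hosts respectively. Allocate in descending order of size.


136 hosts -> /24 (254 usable): 192.168.232.0/24
123 hosts -> /25 (126 usable): 192.168.233.0/25
Allocation: 192.168.232.0/24 (136 hosts, 254 usable); 192.168.233.0/25 (123 hosts, 126 usable)


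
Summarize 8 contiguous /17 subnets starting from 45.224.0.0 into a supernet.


Original prefix: /17
Number of subnets: 8 = 2^3
New prefix = 17 - 3 = 14
Supernet: 45.224.0.0/14


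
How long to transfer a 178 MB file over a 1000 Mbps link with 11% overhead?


Effective throughput = 1000 * (1 - 11/100) = 890 Mbps
File size in Mb = 178 * 8 = 1424 Mb
Time = 1424 / 890
Time = 1.6 seconds


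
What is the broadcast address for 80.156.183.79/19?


Network: 80.156.160.0/19
Host bits = 13
Set all host bits to 1:
Broadcast: 80.156.191.255


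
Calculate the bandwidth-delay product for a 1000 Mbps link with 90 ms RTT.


BDP = bandwidth * RTT
= 1000 Mbps * 90 ms
= 1000 * 1e6 * 90 / 1000 bits
= 90000000 bits
= 11250000 bytes
= 10986.3281 KB
BDP = 90000000 bits (11250000 bytes)


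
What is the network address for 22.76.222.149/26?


IP:   00010110.01001100.11011110.10010101
Mask: 11111111.11111111.11111111.11000000
AND operation:
Net:  00010110.01001100.11011110.10000000
Network: 22.76.222.128/26


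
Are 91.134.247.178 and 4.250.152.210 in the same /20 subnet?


Mask: 255.255.240.0
91.134.247.178 AND mask = 91.134.240.0
4.250.152.210 AND mask = 4.250.144.0
No, different subnets (91.134.240.0 vs 4.250.144.0)


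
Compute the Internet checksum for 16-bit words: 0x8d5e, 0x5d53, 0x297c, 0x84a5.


Sum all words (with carry folding):
+ 0x8d5e = 0x8d5e
+ 0x5d53 = 0xeab1
+ 0x297c = 0x142e
+ 0x84a5 = 0x98d3
One's complement: ~0x98d3
Checksum = 0x672c


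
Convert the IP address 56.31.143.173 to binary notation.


56 = 00111000
31 = 00011111
143 = 10001111
173 = 10101101
Binary: 00111000.00011111.10001111.10101101


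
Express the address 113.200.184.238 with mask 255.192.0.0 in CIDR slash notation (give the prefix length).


Binary: 11111111.11000000.00000000.00000000
Count leading 1s
Prefix: /10


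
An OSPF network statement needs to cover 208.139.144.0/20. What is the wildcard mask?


Subnet mask: 255.255.240.0
Wildcard = 255.255.255.255 - subnet mask
255 - 255 = 0
255 - 255 = 0
255 - 240 = 15
255 - 0 = 255
Wildcard: 0.0.15.255


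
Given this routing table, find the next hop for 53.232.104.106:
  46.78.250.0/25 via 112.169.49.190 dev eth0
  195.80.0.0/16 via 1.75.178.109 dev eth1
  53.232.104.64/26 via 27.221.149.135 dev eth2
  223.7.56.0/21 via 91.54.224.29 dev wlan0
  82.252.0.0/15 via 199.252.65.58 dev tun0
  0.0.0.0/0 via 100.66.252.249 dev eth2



Longest prefix match for 53.232.104.106:
  /25 46.78.250.0: no
  /16 195.80.0.0: no
  /26 53.232.104.64: MATCH
  /21 223.7.56.0: no
  /15 82.252.0.0: no
  /0 0.0.0.0: MATCH
Selected: next-hop 27.221.149.135 via eth2 (matched /26)


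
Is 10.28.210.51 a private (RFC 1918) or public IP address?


RFC 1918 private ranges:
  10.0.0.0/8 (10.0.0.0 - 10.255.255.255)
  172.16.0.0/12 (172.16.0.0 - 172.31.255.255)
  192.168.0.0/16 (192.168.0.0 - 192.168.255.255)
Private (in 10.0.0.0/8)


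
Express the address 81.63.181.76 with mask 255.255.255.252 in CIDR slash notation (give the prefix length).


Binary: 11111111.11111111.11111111.11111100
Count leading 1s
Prefix: /30


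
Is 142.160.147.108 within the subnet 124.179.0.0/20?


Subnet network: 124.179.0.0
Test IP AND mask: 142.160.144.0
No, 142.160.147.108 is not in 124.179.0.0/20


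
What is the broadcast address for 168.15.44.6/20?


Network: 168.15.32.0/20
Host bits = 12
Set all host bits to 1:
Broadcast: 168.15.47.255


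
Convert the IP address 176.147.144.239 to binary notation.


176 = 10110000
147 = 10010011
144 = 10010000
239 = 11101111
Binary: 10110000.10010011.10010000.11101111


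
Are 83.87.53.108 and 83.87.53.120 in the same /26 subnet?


Mask: 255.255.255.192
83.87.53.108 AND mask = 83.87.53.64
83.87.53.120 AND mask = 83.87.53.64
Yes, same subnet (83.87.53.64)


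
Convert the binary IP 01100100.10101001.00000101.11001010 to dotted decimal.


01100100 = 100
10101001 = 169
00000101 = 5
11001010 = 202
IP: 100.169.5.202


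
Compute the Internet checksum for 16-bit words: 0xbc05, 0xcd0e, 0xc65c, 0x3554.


Sum all words (with carry folding):
+ 0xbc05 = 0xbc05
+ 0xcd0e = 0x8914
+ 0xc65c = 0x4f71
+ 0x3554 = 0x84c5
One's complement: ~0x84c5
Checksum = 0x7b3a


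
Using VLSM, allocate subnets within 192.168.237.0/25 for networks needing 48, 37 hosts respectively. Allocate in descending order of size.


48 hosts -> /26 (62 usable): 192.168.237.0/26
37 hosts -> /26 (62 usable): 192.168.237.64/26
Allocation: 192.168.237.0/26 (48 hosts, 62 usable); 192.168.237.64/26 (37 hosts, 62 usable)


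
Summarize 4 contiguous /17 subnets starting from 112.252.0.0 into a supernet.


Original prefix: /17
Number of subnets: 4 = 2^2
New prefix = 17 - 2 = 15
Supernet: 112.252.0.0/15


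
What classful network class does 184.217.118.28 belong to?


First octet: 184
Binary: 10111000
10xxxxxx -> Class B (128-191)
Class B, default mask 255.255.0.0 (/16)


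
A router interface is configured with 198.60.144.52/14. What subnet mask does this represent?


/14 means 14 network bits, 18 host bits
Binary: 11111111111111000000000000000000
Mask: 255.252.0.0


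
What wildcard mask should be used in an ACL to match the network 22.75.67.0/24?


Subnet mask: 255.255.255.0
Wildcard = 255.255.255.255 - subnet mask
255 - 255 = 0
255 - 255 = 0
255 - 255 = 0
255 - 0 = 255
Wildcard: 0.0.0.255


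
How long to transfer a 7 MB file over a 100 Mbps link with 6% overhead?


Effective throughput = 100 * (1 - 6/100) = 94 Mbps
File size in Mb = 7 * 8 = 56 Mb
Time = 56 / 94
Time = 0.5957 seconds


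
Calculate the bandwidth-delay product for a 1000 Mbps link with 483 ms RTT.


BDP = bandwidth * RTT
= 1000 Mbps * 483 ms
= 1000 * 1e6 * 483 / 1000 bits
= 483000000 bits
= 60375000 bytes
= 58959.9609 KB
BDP = 483000000 bits (60375000 bytes)


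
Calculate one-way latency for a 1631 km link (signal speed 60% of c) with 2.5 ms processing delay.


Speed = 0.6 * 3e5 km/s = 180000 km/s
Propagation delay = 1631 / 180000 = 0.0091 s = 9.0611 ms
Processing delay = 2.5 ms
Total one-way latency = 11.5611 ms


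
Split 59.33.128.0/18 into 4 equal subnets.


New prefix = 18 + 2 = 20
Each subnet has 4096 addresses
  59.33.128.0/20
  59.33.144.0/20
  59.33.160.0/20
  59.33.176.0/20
Subnets: 59.33.128.0/20, 59.33.144.0/20, 59.33.160.0/20, 59.33.176.0/20


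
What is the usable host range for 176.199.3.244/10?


Network: 176.192.0.0
Broadcast: 176.255.255.255
First usable = network + 1
Last usable = broadcast - 1
Range: 176.192.0.1 to 176.255.255.254


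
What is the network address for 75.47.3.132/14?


IP:   01001011.00101111.00000011.10000100
Mask: 11111111.11111100.00000000.00000000
AND operation:
Net:  01001011.00101100.00000000.00000000
Network: 75.44.0.0/14


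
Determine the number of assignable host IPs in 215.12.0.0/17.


Host bits = 32 - 17 = 15
Total addresses = 2^15 = 32768
Usable = total - 2 (network and broadcast)
Usable hosts: 32766


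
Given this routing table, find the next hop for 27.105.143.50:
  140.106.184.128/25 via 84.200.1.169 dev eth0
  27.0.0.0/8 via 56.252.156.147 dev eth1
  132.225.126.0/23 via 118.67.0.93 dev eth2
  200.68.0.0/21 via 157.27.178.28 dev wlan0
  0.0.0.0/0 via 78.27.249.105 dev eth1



Longest prefix match for 27.105.143.50:
  /25 140.106.184.128: no
  /8 27.0.0.0: MATCH
  /23 132.225.126.0: no
  /21 200.68.0.0: no
  /0 0.0.0.0: MATCH
Selected: next-hop 56.252.156.147 via eth1 (matched /8)


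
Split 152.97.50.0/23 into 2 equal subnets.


New prefix = 23 + 1 = 24
Each subnet has 256 addresses
  152.97.50.0/24
  152.97.51.0/24
Subnets: 152.97.50.0/24, 152.97.51.0/24


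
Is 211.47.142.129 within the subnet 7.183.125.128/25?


Subnet network: 7.183.125.128
Test IP AND mask: 211.47.142.128
No, 211.47.142.129 is not in 7.183.125.128/25


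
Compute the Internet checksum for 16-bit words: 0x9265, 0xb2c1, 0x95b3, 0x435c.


Sum all words (with carry folding):
+ 0x9265 = 0x9265
+ 0xb2c1 = 0x4527
+ 0x95b3 = 0xdada
+ 0x435c = 0x1e37
One's complement: ~0x1e37
Checksum = 0xe1c8


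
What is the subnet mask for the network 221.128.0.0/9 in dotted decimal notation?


/9 means 9 network bits, 23 host bits
Binary: 11111111100000000000000000000000
Mask: 255.128.0.0


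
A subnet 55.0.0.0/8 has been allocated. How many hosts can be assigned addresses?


Host bits = 32 - 8 = 24
Total addresses = 2^24 = 16777216
Usable = total - 2 (network and broadcast)
Usable hosts: 16777214


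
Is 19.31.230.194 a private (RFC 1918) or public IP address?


RFC 1918 private ranges:
  10.0.0.0/8 (10.0.0.0 - 10.255.255.255)
  172.16.0.0/12 (172.16.0.0 - 172.31.255.255)
  192.168.0.0/16 (192.168.0.0 - 192.168.255.255)
Public (not in any RFC 1918 range)


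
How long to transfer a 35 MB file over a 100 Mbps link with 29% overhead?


Effective throughput = 100 * (1 - 29/100) = 71 Mbps
File size in Mb = 35 * 8 = 280 Mb
Time = 280 / 71
Time = 3.9437 seconds


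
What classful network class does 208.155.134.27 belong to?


First octet: 208
Binary: 11010000
110xxxxx -> Class C (192-223)
Class C, default mask 255.255.255.0 (/24)


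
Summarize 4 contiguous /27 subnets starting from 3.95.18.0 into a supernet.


Original prefix: /27
Number of subnets: 4 = 2^2
New prefix = 27 - 2 = 25
Supernet: 3.95.18.0/25


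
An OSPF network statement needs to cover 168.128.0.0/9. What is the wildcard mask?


Subnet mask: 255.128.0.0
Wildcard = 255.255.255.255 - subnet mask
255 - 255 = 0
255 - 128 = 127
255 - 0 = 255
255 - 0 = 255
Wildcard: 0.127.255.255


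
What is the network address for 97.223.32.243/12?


IP:   01100001.11011111.00100000.11110011
Mask: 11111111.11110000.00000000.00000000
AND operation:
Net:  01100001.11010000.00000000.00000000
Network: 97.208.0.0/12


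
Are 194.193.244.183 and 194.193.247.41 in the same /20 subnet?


Mask: 255.255.240.0
194.193.244.183 AND mask = 194.193.240.0
194.193.247.41 AND mask = 194.193.240.0
Yes, same subnet (194.193.240.0)


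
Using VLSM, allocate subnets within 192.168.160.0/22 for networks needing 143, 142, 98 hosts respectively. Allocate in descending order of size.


143 hosts -> /24 (254 usable): 192.168.160.0/24
142 hosts -> /24 (254 usable): 192.168.161.0/24
98 hosts -> /25 (126 usable): 192.168.162.0/25
Allocation: 192.168.160.0/24 (143 hosts, 254 usable); 192.168.161.0/24 (142 hosts, 254 usable); 192.168.162.0/25 (98 hosts, 126 usable)


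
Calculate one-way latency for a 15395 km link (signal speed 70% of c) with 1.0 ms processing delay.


Speed = 0.7 * 3e5 km/s = 210000 km/s
Propagation delay = 15395 / 210000 = 0.0733 s = 73.3095 ms
Processing delay = 1.0 ms
Total one-way latency = 74.3095 ms


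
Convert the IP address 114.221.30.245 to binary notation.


114 = 01110010
221 = 11011101
30 = 00011110
245 = 11110101
Binary: 01110010.11011101.00011110.11110101


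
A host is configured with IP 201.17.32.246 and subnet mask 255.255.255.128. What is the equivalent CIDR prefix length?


Binary: 11111111.11111111.11111111.10000000
Count leading 1s
Prefix: /25


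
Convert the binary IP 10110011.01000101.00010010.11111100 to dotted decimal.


10110011 = 179
01000101 = 69
00010010 = 18
11111100 = 252
IP: 179.69.18.252


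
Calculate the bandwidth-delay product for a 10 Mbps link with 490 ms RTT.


BDP = bandwidth * RTT
= 10 Mbps * 490 ms
= 10 * 1e6 * 490 / 1000 bits
= 4900000 bits
= 612500 bytes
= 598.1445 KB
BDP = 4900000 bits (612500 bytes)


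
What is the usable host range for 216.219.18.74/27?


Network: 216.219.18.64
Broadcast: 216.219.18.95
First usable = network + 1
Last usable = broadcast - 1
Range: 216.219.18.65 to 216.219.18.94


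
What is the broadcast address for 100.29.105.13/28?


Network: 100.29.105.0/28
Host bits = 4
Set all host bits to 1:
Broadcast: 100.29.105.15


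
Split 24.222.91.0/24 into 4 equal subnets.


New prefix = 24 + 2 = 26
Each subnet has 64 addresses
  24.222.91.0/26
  24.222.91.64/26
  24.222.91.128/26
  24.222.91.192/26
Subnets: 24.222.91.0/26, 24.222.91.64/26, 24.222.91.128/26, 24.222.91.192/26


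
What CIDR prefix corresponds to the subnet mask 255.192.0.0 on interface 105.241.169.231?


Binary: 11111111.11000000.00000000.00000000
Count leading 1s
Prefix: /10
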